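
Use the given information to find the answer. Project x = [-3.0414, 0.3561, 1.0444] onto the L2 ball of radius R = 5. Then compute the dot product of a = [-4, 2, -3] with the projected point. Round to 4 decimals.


Step 1: Compute ||x|| (intermediates to 6 decimals).
||x|| = sqrt((-3.0414)^2 + 0.3561^2 + 1.0444^2) = 3.235381
Step 2: Project.
Since ||x|| <= R, proj = x (no scaling needed).
proj(x) = [-3.0414, 0.3561, 1.0444]
Step 3: Dot product.
a^T * proj(x) = -4*(-3.0414) + 2*0.3561 - 3*1.0444 = 9.7446


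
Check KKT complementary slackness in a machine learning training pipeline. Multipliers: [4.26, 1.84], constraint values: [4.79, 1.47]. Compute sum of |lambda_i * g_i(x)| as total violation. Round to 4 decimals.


KKT complementary slackness check:
lambda_1 * g_1 = 4.26 * 4.79 = 20.4054
lambda_2 * g_2 = 1.84 * 1.47 = 2.7048
Total violation = 20.4054 + 2.7048 = 23.1102


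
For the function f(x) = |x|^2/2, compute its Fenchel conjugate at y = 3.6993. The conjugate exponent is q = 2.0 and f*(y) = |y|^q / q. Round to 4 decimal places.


The conjugate exponent q satisfies 1/p + 1/q = 1.
p = 2, so q = 2/(2 - 1) = 2.0
|y|^q = 3.6993^2.0 = 13.6848
f*(3.6993) = 13.6848 / 2.0 = 6.8424


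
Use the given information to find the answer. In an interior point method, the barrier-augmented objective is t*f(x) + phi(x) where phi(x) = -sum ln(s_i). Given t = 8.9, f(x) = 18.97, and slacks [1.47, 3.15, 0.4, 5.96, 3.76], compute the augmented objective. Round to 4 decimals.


Step 1: Compute log-barrier.
ln values: [0.3853, 1.1474, -0.9163, 1.7851, 1.3244]
phi = -(0.3853 + 1.1474 - 0.9163 + 1.7851 + 1.3244) = -3.7259
Step 2: Compute augmented objective.
t*f(x) = 8.9*18.97 = 168.833
Total = 168.833 - 3.7259 = 165.1071


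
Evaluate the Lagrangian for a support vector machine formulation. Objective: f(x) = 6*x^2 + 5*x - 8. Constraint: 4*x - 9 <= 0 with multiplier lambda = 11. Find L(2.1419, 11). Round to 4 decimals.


Step 1: Evaluate f(x).
f(2.1419) = 6*2.1419^2 + 5*2.1419 - 8 = 30.2359
Step 2: Evaluate g(x).
g(2.1419) = 4*2.1419 - 9 = -0.4324
Step 3: Compute Lagrangian.
L = 30.2359 + 11*-0.4324 = 25.4795


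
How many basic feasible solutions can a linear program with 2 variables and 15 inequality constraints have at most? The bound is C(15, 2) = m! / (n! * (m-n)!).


Each vertex corresponds to some choice of n active constraints out of m, so the number of vertices is at most C(m, n) = m! / (n!(m-n)!).
m = 15, n = 2
Numerator: 15 * 14
Denominator: 2! = 2
C(15, 2) = 105


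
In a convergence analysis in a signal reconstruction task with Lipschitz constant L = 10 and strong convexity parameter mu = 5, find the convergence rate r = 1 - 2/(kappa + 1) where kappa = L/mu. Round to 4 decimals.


Step 1: Compute the condition number.
kappa = L/mu = 10/5 = 2.0
Step 2: Compute the convergence rate.
r = 1 - 2/(kappa + 1) = 1 - 2*mu/(L + mu) = (L - mu)/(L + mu) = 5/15 = 0.3333


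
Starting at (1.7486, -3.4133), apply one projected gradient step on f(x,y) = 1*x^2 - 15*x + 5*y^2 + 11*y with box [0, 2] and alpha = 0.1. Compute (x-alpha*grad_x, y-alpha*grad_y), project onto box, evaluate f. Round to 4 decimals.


Step 1: Compute gradient at (1.7486, -3.4133).
grad_x = 2*1*1.7486 - 15 = -11.5028
grad_y = 2*5*-3.4133 + 11 = -23.133
Step 2: Gradient step.
x_raw = 1.7486 - 0.1*-11.5028 = 2.8989
y_raw = -3.4133 - 0.1*-23.133 = -1.1
Step 3: Project onto [0, 2].
x_proj = clip(2.8989) = 2.0
y_proj = clip(-1.1) = 0.0
Step 4: Evaluate f.
f(2.0, 0.0) = -26.0


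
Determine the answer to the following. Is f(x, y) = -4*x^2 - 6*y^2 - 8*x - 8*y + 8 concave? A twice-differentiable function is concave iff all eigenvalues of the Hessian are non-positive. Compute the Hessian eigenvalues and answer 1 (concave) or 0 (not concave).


The Hessian of f(x,y) = -4*x^2 - 6*y^2 - 8*x - 8*y + 8 is:
H = [[-8, 0], [0, -12]]
Trace = -8 - 12 = -20
Determinant = -8*-12 - (0)^2 = 96
Discriminant = (-20)^2 - 4*96 = 16.0
Eigenvalues: lambda_1 = -12.0, lambda_2 = -8.0
The function is concave.

1


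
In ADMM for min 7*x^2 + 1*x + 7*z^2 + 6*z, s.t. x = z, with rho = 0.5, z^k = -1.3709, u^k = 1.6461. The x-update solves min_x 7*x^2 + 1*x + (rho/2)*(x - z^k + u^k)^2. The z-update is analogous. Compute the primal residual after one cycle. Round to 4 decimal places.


ADMM iteration with rho = 0.5, z^k = -1.3709, u^k = 1.6461
Step 1: x-update.
Minimize 7*x^2 + 1*x + (0.5/2)*(x + 1.3709 + 1.6461)^2
FOC: (2*7 + 0.5)*x = -1 + 0.5*(-1.3709 - 1.6461)
x^{k+1} = -0.173
Step 2: z-update.
Minimize 7*z^2 + 6*z + (0.5/2)*(-0.173 - z + 1.6461)^2
FOC: (2*7 + 0.5)*z = -6 + 0.5*(-0.173 + 1.6461)
z^{k+1} = -0.363
Step 3: u-update.
u^{k+1} = 1.6461 - 0.173 + 0.363 = 1.8361
Step 4: Primal residual = |-0.173 + 0.363| = 0.19


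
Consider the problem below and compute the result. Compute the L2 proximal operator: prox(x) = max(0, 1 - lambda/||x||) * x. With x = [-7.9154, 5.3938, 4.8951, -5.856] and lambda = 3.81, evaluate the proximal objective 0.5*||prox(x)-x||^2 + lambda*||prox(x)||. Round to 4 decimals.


Step 1: Compute ||x||.
||x|| = 12.2475
Step 2: Compute scaling factor.
scale = max(0, 1 - 3.81/12.2475) = 0.6889
Step 3: prox(x) = [-5.453, 3.7159, 3.3723, -4.0343]
||prox(x)|| = 8.4375
Step 4: Proximal objective.
0.5*||prox-x||^2 = 7.2581
lambda*||prox|| = 32.1469
Total = 39.4049


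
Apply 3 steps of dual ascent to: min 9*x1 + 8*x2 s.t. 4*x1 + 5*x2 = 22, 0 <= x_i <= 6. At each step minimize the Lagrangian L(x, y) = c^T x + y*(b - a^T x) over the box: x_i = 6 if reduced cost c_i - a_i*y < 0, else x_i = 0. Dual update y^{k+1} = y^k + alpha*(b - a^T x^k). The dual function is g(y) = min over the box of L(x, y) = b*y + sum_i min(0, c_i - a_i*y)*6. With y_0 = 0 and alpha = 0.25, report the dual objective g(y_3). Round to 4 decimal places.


Dual ascent for LP: min 9*x1 + 8*x2, 4*x1 + 5*x2 = 22, 0 <= x_i <= 6
Step 1: y^k = 0.0, reduced costs: (9.0, 8.0)
  x^k = (0.0, 0.0), subgradient = b - a^T x = 22.0
  y^{k+1} = 0.0 + 0.25*22.0 = 5.5
Step 2: y^k = 5.5, reduced costs: (-13.0, -19.5)
  x^k = (6.0, 6.0), subgradient = b - a^T x = -32.0
  y^{k+1} = 5.5 + 0.25*-32.0 = -2.5
Step 3: y^k = -2.5, reduced costs: (19.0, 20.5)
  x^k = (0.0, 0.0), subgradient = b - a^T x = 22.0
  y^{k+1} = -2.5 + 0.25*22.0 = 3.0
Dual objective at y_3 = 3.0: reduced costs (-3.0, -7.0), box minimizer x = (6.0, 6.0)
g(y_3) = b*y + (c1 - a1*y)*x1 + (c2 - a2*y)*x2 = 22*3.0 + (-3.0)*6.0 + (-7.0)*6.0 = 66.0 - 18.0 - 42.0 = 6.0


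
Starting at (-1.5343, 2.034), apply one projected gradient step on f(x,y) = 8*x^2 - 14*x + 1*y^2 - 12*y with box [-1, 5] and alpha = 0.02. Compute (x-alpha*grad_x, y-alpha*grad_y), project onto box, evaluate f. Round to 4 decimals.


Step 1: Compute gradient at (-1.5343, 2.034).
grad_x = 2*8*-1.5343 - 14 = -38.5488
grad_y = 2*1*2.034 - 12 = -7.932
Step 2: Gradient step.
x_raw = -1.5343 - 0.02*-38.5488 = -0.7633
y_raw = 2.034 - 0.02*-7.932 = 2.1926
Step 3: Project onto [-1, 5].
x_proj = clip(-0.7633) = -0.7633
y_proj = clip(2.1926) = 2.1926
Step 4: Evaluate f.
f(-0.7633, 2.1926) = -6.1562


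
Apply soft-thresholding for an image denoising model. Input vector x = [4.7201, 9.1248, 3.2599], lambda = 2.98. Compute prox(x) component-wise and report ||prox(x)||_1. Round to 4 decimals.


Soft-thresholding with lambda = 2.98:
prox(4.7201) = sign(4.7201)*max(|4.7201| - 2.98, 0) = 1.7401
prox(9.1248) = sign(9.1248)*max(|9.1248| - 2.98, 0) = 6.1448
prox(3.2599) = sign(3.2599)*max(|3.2599| - 2.98, 0) = 0.2799
prox(x) = [1.7401, 6.1448, 0.2799]
||prox(x)||_1 = 1.7401 + 6.1448 + 0.2799 = 8.1648


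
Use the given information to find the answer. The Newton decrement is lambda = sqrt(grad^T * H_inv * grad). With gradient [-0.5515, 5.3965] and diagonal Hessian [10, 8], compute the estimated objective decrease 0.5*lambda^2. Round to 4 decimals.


Step 1: H is diagonal, so H^(-1) * g = [-0.0552, 0.6746].
Step 2: g^T H^(-1) g = sum_i g_i^2 / H_ii
  = (-0.5515)^2/10 + (5.3965)^2/8
  = 0.0304 + 3.6403 = 3.6707
Step 3: Objective decrease = 0.5 * g^T H^(-1) g = 1.8353


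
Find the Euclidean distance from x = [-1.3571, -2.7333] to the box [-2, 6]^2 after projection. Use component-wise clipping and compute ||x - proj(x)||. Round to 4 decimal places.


Project each component onto [-2, 6].
clip(-1.3571) = -1.3571, clip(-2.7333) = -2.0
Projection = [-1.3571, -2.0]
Squared diffs: [0.0, 0.5377]
Distance = sqrt(0.5377) = 0.7333


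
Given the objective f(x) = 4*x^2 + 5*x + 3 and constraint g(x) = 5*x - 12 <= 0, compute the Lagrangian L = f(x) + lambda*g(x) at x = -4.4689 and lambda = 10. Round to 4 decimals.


Step 1: Evaluate f(x).
f(-4.4689) = 4*(-4.4689)^2 + 5*(-4.4689) + 3 = 60.5398
Step 2: Evaluate g(x).
g(-4.4689) = 5*-4.4689 - 12 = -34.3445
Step 3: Compute Lagrangian.
L = 60.5398 + 10*-34.3445 = -282.9052


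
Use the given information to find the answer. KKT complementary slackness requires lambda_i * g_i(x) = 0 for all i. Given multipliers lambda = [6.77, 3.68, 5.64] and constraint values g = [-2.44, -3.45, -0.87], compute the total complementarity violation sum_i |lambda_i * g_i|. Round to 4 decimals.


KKT complementary slackness check:
lambda_1 * g_1 = 6.77 * -2.44 = -16.5188
lambda_2 * g_2 = 3.68 * -3.45 = -12.696
lambda_3 * g_3 = 5.64 * -0.87 = -4.9068
Total violation = 16.5188 + 12.696 + 4.9068 = 34.1216


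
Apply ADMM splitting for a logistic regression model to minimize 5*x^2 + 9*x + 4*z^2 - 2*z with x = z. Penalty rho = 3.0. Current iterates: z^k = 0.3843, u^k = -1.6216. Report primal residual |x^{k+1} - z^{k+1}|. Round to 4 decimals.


ADMM iteration with rho = 3.0, z^k = 0.3843, u^k = -1.6216
Step 1: x-update.
Minimize 5*x^2 + 9*x + (3.0/2)*(x - 0.3843 - 1.6216)^2
FOC: (2*5 + 3.0)*x = -9 + 3.0*(0.3843 + 1.6216)
x^{k+1} = -0.2294
Step 2: z-update.
Minimize 4*z^2 - 2*z + (3.0/2)*(-0.2294 - z - 1.6216)^2
FOC: (2*4 + 3.0)*z = 2 + 3.0*(-0.2294 - 1.6216)
z^{k+1} = -0.323
Step 3: u-update.
u^{k+1} = -1.6216 - 0.2294 + 0.323 = -1.528
Step 4: Primal residual = |-0.2294 + 0.323| = 0.0936


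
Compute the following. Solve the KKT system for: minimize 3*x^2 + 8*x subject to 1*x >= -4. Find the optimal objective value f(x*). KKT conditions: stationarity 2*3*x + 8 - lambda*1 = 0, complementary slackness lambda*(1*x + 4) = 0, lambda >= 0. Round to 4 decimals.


Step 1: Try lambda = 0 (constraint inactive).
Stationarity: 2*3*x + 8 = 0
x* = -8/(2*3) = -4/3 = -1.3333 (rounded; the exact value -4/3 is used below)
Check constraint: 1*-1.3333 = -1.3333 >= -4 -- satisfied.
Step 2: Compute optimal value.
f(x*) = 3*(-4/3)^2 + 8*(-4/3) = -5.3333


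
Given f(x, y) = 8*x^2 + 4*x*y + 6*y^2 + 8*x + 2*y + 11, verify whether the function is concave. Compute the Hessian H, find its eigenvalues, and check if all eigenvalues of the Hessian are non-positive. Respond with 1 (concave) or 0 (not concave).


The Hessian of f(x,y) = 8*x^2 + 4*x*y + 6*y^2 + 8*x + 2*y + 11 is:
H = [[16, 4], [4, 12]]
Trace = 16 + 12 = 28
Determinant = 16*12 - (4)^2 = 176
Discriminant = (28)^2 - 4*176 = 80.0
Eigenvalues: lambda_1 = 9.5279, lambda_2 = 18.4721
The function is not concave.

0


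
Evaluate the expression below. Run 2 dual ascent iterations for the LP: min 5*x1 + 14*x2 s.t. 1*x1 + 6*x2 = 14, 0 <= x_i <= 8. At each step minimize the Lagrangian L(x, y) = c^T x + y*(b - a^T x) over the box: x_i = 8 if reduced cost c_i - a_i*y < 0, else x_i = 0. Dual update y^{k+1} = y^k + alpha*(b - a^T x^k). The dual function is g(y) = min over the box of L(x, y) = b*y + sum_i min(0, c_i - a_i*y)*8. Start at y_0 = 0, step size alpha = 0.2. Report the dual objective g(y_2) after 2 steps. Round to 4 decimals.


Dual ascent for LP: min 5*x1 + 14*x2, 1*x1 + 6*x2 = 14, 0 <= x_i <= 8
Step 1: y^k = 0.0, reduced costs: (5.0, 14.0)
  x^k = (0.0, 0.0), subgradient = b - a^T x = 14.0
  y^{k+1} = 0.0 + 0.2*14.0 = 2.8
Step 2: y^k = 2.8, reduced costs: (2.2, -2.8)
  x^k = (0.0, 8.0), subgradient = b - a^T x = -34.0
  y^{k+1} = 2.8 + 0.2*-34.0 = -4.0
Dual objective at y_2 = -4.0: reduced costs (9.0, 38.0), box minimizer x = (0.0, 0.0)
g(y_2) = b*y + (c1 - a1*y)*x1 + (c2 - a2*y)*x2 = 14*(-4.0) + 9.0*0.0 + 38.0*0.0 = -56.0 + 0.0 + 0.0 = -56.0


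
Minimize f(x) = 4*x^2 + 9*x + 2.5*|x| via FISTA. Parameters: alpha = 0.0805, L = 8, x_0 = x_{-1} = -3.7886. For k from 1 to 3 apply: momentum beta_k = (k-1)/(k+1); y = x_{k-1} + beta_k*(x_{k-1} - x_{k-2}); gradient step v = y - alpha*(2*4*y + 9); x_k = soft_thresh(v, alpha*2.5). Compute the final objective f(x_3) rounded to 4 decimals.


FISTA on f(x) = 4*x^2 + 9*x + 2.5*|x|
L = 8, alpha = 0.0805
Iteration 1: beta = 0.0, y = -3.7886 + 0.0*(-3.7886 + 3.7886) = -3.7886
  grad(y) = -21.3088, v = y - alpha*grad = -2.0732
  prox(v) = soft_thresh(-2.0732, 0.2013) = -1.872
Iteration 2: beta = 0.3333, y = -1.872 + 0.3333*(-1.872 + 3.7886) = -1.2331
  grad(y) = -0.865, v = y - alpha*grad = -1.1635
  prox(v) = soft_thresh(-1.1635, 0.2013) = -0.9622
Iteration 3: beta = 0.5, y = -0.9622 + 0.5*(-0.9622 + 1.872) = -0.5074
  grad(y) = 4.9411, v = y - alpha*grad = -0.9051
  prox(v) = soft_thresh(-0.9051, 0.2013) = -0.7039
f(x_3) = 4*(-0.7039)^2 + 9*(-0.7039) + 2.5*|-0.7039| = -2.5934


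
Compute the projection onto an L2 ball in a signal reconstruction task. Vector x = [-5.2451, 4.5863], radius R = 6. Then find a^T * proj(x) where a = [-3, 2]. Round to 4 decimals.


Step 1: Compute ||x|| (intermediates to 6 decimals).
||x|| = sqrt((-5.2451)^2 + 4.5863^2) = 6.96744
Step 2: Project.
Since ||x|| > R, scale = R/||x|| = 6/6.96744 = 0.861148, proj(x) = scale * x
proj(x) = [-4.516807, 3.949483]
Step 3: Dot product.
a^T * proj(x) = -3*(-4.516807) + 2*3.949483 = 21.4494


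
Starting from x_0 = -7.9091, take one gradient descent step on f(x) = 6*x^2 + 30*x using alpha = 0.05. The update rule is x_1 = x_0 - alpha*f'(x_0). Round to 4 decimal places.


We compute the gradient at x_0 and apply the update.
f'(x) = 12*x + 30
f'(-7.9091) = 12*-7.9091 + 30 = -64.9092
x_1 = -7.9091 - 0.05*-64.9092 = -4.6636


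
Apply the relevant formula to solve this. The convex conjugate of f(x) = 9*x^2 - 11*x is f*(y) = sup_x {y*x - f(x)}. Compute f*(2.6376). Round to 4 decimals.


f*(y) = sup_x {y*x - a*x^2 - b*x} = sup_x {(y-b)*x - a*x^2}
FOC: (y - b) - 2a*x = 0 => x* = (y - b)/(2a)
x* = (2.6376 + 11)/(2*9) = 0.7576
f*(2.6376) = (y-b)^2/(4a) = (2.6376 + 11)^2/(4*9)
= 185.9841/36 = 5.1662


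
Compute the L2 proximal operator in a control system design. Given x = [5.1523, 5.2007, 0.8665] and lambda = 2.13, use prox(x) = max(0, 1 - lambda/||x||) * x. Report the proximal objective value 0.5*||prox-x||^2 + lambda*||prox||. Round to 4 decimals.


Step 1: Compute ||x||.
||x|| = 7.3719
Step 2: Compute scaling factor.
scale = max(0, 1 - 2.13/7.3719) = 0.7111
Step 3: prox(x) = [3.6636, 3.698, 0.6161]
||prox(x)|| = 5.2419
Step 4: Proximal objective.
0.5*||prox-x||^2 = 2.2685
lambda*||prox|| = 11.1652
Total = 13.4336


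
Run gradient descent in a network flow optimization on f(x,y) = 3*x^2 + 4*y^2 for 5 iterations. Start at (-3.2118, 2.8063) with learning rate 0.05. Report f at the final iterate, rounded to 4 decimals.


Gradient descent on f(x,y) = 3*x^2 + 4*y^2.
Starting point: (-3.2118, 2.8063), alpha = 0.05
Step 1: grad_x = 2*3*-3.2118 = -19.2708, grad_y = 2*4*2.8063 = 22.4504
  x_1 = -3.2118 - 0.05*-19.2708 = -2.2483
  y_1 = 2.8063 - 0.05*22.4504 = 1.6838
Step 2: grad_x = 2*3*-2.2483 = -13.4896, grad_y = 2*4*1.6838 = 13.4702
  x_2 = -2.2483 - 0.05*-13.4896 = -1.5738
  y_2 = 1.6838 - 0.05*13.4702 = 1.0103
Step 3: grad_x = 2*3*-1.5738 = -9.4427, grad_y = 2*4*1.0103 = 8.0821
  x_3 = -1.5738 - 0.05*-9.4427 = -1.1016
  y_3 = 1.0103 - 0.05*8.0821 = 0.6062
Step 4: grad_x = 2*3*-1.1016 = -6.6099, grad_y = 2*4*0.6062 = 4.8493
  x_4 = -1.1016 - 0.05*-6.6099 = -0.7712
  y_4 = 0.6062 - 0.05*4.8493 = 0.3637
Step 5: grad_x = 2*3*-0.7712 = -4.6269, grad_y = 2*4*0.3637 = 2.9096
  x_5 = -0.7712 - 0.05*-4.6269 = -0.5398
  y_5 = 0.3637 - 0.05*2.9096 = 0.2182
f(-0.5398, 0.2182) = 3*(-0.5398)^2 + 4*0.2182^2 = 1.0647


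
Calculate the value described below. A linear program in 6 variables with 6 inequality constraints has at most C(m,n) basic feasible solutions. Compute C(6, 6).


Each vertex corresponds to some choice of n active constraints out of m, so the number of vertices is at most C(m, n) = m! / (n!(m-n)!).
m = 6, n = 6
Numerator: 6 * 5 * 4 * 3 * 2 * 1
Denominator: 6! = 720
C(6, 6) = 1


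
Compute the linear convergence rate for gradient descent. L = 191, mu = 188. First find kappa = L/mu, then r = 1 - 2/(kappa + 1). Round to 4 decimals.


Step 1: Compute the condition number.
kappa = L/mu = 191/188 = 1.016
Step 2: Compute the convergence rate.
r = 1 - 2/(kappa + 1) = 1 - 2*mu/(L + mu) = (L - mu)/(L + mu) = 3/379 = 0.0079


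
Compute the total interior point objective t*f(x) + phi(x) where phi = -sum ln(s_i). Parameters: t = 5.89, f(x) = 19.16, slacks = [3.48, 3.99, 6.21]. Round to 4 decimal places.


Step 1: Compute log-barrier.
ln values: [1.247, 1.3838, 1.8262]
phi = -(1.247 + 1.3838 + 1.8262) = -4.457
Step 2: Compute augmented objective.
t*f(x) = 5.89*19.16 = 112.8524
Total = 112.8524 - 4.457 = 108.3954


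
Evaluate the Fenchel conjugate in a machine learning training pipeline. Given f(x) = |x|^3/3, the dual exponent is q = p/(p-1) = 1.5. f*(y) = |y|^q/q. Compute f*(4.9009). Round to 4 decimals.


The conjugate exponent q satisfies 1/p + 1/q = 1.
p = 3, so q = 3/(3 - 1) = 1.5
|y|^q = 4.9009^1.5 = 10.8496
f*(4.9009) = 10.8496 / 1.5 = 7.2331


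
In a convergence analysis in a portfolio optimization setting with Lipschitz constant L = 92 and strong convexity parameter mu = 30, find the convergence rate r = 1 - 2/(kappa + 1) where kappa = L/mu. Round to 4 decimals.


Step 1: Compute the condition number.
kappa = L/mu = 92/30 = 3.0667
Step 2: Compute the convergence rate.
r = 1 - 2/(kappa + 1) = 1 - 2*mu/(L + mu) = (L - mu)/(L + mu) = 62/122 = 0.5082


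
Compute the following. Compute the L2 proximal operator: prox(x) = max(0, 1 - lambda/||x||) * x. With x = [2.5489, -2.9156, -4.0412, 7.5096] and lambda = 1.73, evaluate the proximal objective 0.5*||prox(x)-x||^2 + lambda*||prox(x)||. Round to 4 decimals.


Step 1: Compute ||x||.
||x|| = 9.3661
Step 2: Compute scaling factor.
scale = max(0, 1 - 1.73/9.3661) = 0.8153
Step 3: prox(x) = [2.0781, -2.3771, -3.2948, 6.1225]
||prox(x)|| = 7.6361
Step 4: Proximal objective.
0.5*||prox-x||^2 = 1.4965
lambda*||prox|| = 13.2105
Total = 14.7068


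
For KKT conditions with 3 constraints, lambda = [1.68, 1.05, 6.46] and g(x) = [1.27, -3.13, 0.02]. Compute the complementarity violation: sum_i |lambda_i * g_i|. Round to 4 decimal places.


KKT complementary slackness check:
lambda_1 * g_1 = 1.68 * 1.27 = 2.1336
lambda_2 * g_2 = 1.05 * -3.13 = -3.2865
lambda_3 * g_3 = 6.46 * 0.02 = 0.1292
Total violation = 2.1336 + 3.2865 + 0.1292 = 5.5493


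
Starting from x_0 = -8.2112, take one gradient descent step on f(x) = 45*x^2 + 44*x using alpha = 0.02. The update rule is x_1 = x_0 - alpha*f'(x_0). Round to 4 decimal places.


We compute the gradient at x_0 and apply the update.
f'(x) = 90*x + 44
f'(-8.2112) = 90*-8.2112 + 44 = -695.008
x_1 = -8.2112 - 0.02*-695.008 = 5.689


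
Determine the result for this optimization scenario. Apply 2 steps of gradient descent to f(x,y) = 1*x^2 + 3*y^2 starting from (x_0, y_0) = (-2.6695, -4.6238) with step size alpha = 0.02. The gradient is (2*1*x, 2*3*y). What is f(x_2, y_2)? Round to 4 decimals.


Gradient descent on f(x,y) = 1*x^2 + 3*y^2.
Starting point: (-2.6695, -4.6238), alpha = 0.02
Step 1: grad_x = 2*1*-2.6695 = -5.339, grad_y = 2*3*-4.6238 = -27.7428
  x_1 = -2.6695 - 0.02*-5.339 = -2.5627
  y_1 = -4.6238 - 0.02*-27.7428 = -4.0689
Step 2: grad_x = 2*1*-2.5627 = -5.1254, grad_y = 2*3*-4.0689 = -24.4137
  x_2 = -2.5627 - 0.02*-5.1254 = -2.4602
  y_2 = -4.0689 - 0.02*-24.4137 = -3.5807
f(-2.4602, -3.5807) = 1*(-2.4602)^2 + 3*(-3.5807)^2 = 44.5162


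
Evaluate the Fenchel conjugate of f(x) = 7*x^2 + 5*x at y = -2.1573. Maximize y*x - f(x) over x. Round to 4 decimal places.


f*(y) = sup_x {y*x - a*x^2 - b*x} = sup_x {(y-b)*x - a*x^2}
FOC: (y - b) - 2a*x = 0 => x* = (y - b)/(2a)
x* = (-2.1573 - 5)/(2*7) = -0.5112
f*(-2.1573) = (y-b)^2/(4a) = (-2.1573 - 5)^2/(4*7)
= 51.2269/28 = 1.8295


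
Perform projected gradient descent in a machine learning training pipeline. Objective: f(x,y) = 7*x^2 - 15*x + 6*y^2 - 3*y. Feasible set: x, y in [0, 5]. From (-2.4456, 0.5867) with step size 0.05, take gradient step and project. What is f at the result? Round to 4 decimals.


Step 1: Compute gradient at (-2.4456, 0.5867).
grad_x = 2*7*-2.4456 - 15 = -49.2384
grad_y = 2*6*0.5867 - 3 = 4.0404
Step 2: Gradient step.
x_raw = -2.4456 - 0.05*-49.2384 = 0.0163
y_raw = 0.5867 - 0.05*4.0404 = 0.3847
Step 3: Project onto [0, 5].
x_proj = clip(0.0163) = 0.0163
y_proj = clip(0.3847) = 0.3847
Step 4: Evaluate f.
f(0.0163, 0.3847) = -0.5091


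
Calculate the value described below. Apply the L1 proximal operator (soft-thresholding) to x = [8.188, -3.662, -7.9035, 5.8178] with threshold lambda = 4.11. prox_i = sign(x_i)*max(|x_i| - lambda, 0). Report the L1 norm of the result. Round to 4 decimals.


Soft-thresholding with lambda = 4.11:
prox(8.188) = sign(8.188)*max(|8.188| - 4.11, 0) = 4.078
prox(-3.662) = sign(-3.662)*max(|-3.662| - 4.11, 0) = 0.0
prox(-7.9035) = sign(-7.9035)*max(|-7.9035| - 4.11, 0) = -3.7935
prox(5.8178) = sign(5.8178)*max(|5.8178| - 4.11, 0) = 1.7078
prox(x) = [4.078, 0.0, -3.7935, 1.7078]
||prox(x)||_1 = 4.078 + 0.0 + 3.7935 + 1.7078 = 9.5793


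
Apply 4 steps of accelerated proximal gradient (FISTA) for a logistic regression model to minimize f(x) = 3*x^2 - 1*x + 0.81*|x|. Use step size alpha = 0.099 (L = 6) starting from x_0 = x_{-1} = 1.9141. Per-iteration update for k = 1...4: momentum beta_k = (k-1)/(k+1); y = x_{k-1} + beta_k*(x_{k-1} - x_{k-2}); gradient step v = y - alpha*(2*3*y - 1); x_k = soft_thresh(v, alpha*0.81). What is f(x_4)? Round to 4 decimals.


FISTA on f(x) = 3*x^2 - 1*x + 0.81*|x|
L = 6, alpha = 0.099
Iteration 1: beta = 0.0, y = 1.9141 + 0.0*(1.9141 - 1.9141) = 1.9141
  grad(y) = 10.4846, v = y - alpha*grad = 0.8761
  prox(v) = soft_thresh(0.8761, 0.0802) = 0.7959
Iteration 2: beta = 0.3333, y = 0.7959 + 0.3333*(0.7959 - 1.9141) = 0.4232
  grad(y) = 1.5393, v = y - alpha*grad = 0.2708
  prox(v) = soft_thresh(0.2708, 0.0802) = 0.1906
Iteration 3: beta = 0.5, y = 0.1906 + 0.5*(0.1906 - 0.7959) = -0.112
  grad(y) = -1.6721, v = y - alpha*grad = 0.0535
  prox(v) = soft_thresh(0.0535, 0.0802) = 0.0
Iteration 4: beta = 0.6, y = 0.0 + 0.6*(0.0 - 0.1906) = -0.1144
  grad(y) = -1.6863, v = y - alpha*grad = 0.0526
  prox(v) = soft_thresh(0.0526, 0.0802) = 0.0
f(x_4) = 3*0.0^2 - 1*0.0 + 0.81*|0.0| = 0.0


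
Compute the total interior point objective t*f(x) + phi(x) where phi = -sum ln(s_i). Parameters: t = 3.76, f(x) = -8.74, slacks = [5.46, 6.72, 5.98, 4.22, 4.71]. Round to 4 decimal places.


Step 1: Compute log-barrier.
ln values: [1.6974, 1.9051, 1.7884, 1.4398, 1.5497]
phi = -(1.6974 + 1.9051 + 1.7884 + 1.4398 + 1.5497) = -8.3805
Step 2: Compute augmented objective.
t*f(x) = 3.76*-8.74 = -32.8624
Total = -32.8624 - 8.3805 = -41.2429


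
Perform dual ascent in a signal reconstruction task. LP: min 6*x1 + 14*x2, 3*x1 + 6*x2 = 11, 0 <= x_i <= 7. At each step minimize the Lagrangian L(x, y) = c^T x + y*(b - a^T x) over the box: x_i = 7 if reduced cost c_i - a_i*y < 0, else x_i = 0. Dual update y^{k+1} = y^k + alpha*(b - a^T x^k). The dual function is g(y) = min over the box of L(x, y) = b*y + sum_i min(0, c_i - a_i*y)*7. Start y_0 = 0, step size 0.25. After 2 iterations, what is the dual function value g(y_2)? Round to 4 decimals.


Dual ascent for LP: min 6*x1 + 14*x2, 3*x1 + 6*x2 = 11, 0 <= x_i <= 7
Step 1: y^k = 0.0, reduced costs: (6.0, 14.0)
  x^k = (0.0, 0.0), subgradient = b - a^T x = 11.0
  y^{k+1} = 0.0 + 0.25*11.0 = 2.75
Step 2: y^k = 2.75, reduced costs: (-2.25, -2.5)
  x^k = (7.0, 7.0), subgradient = b - a^T x = -52.0
  y^{k+1} = 2.75 + 0.25*-52.0 = -10.25
Dual objective at y_2 = -10.25: reduced costs (36.75, 75.5), box minimizer x = (0.0, 0.0)
g(y_2) = b*y + (c1 - a1*y)*x1 + (c2 - a2*y)*x2 = 11*(-10.25) + 36.75*0.0 + 75.5*0.0 = -112.75 + 0.0 + 0.0 = -112.75


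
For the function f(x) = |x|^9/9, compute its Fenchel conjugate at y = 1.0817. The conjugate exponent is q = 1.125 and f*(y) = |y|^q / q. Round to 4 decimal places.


The conjugate exponent q satisfies 1/p + 1/q = 1.
p = 9, so q = 9/(9 - 1) = 1.125
|y|^q = 1.0817^1.125 = 1.0924
f*(1.0817) = 1.0924 / 1.125 = 0.971


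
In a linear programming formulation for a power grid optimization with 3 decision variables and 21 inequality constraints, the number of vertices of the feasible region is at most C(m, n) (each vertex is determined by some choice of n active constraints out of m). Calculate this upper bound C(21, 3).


Each vertex corresponds to some choice of n active constraints out of m, so the number of vertices is at most C(m, n) = m! / (n!(m-n)!).
m = 21, n = 3
Numerator: 21 * 20 * 19
Denominator: 3! = 6
C(21, 3) = 1330


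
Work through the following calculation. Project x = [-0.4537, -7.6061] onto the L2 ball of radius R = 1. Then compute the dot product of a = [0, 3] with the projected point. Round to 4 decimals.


Step 1: Compute ||x|| (intermediates to 6 decimals).
||x|| = sqrt((-0.4537)^2 + (-7.6061)^2) = 7.619619
Step 2: Project.
Since ||x|| > R, scale = R/||x|| = 1/7.619619 = 0.13124, proj(x) = scale * x
proj(x) = [-0.059544, -0.998225]
Step 3: Dot product.
a^T * proj(x) = 0*(-0.059544) + 3*(-0.998225) = -2.9947


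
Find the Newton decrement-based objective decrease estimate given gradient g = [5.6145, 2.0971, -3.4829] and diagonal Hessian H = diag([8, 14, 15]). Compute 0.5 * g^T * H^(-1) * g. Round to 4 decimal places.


Step 1: H is diagonal, so H^(-1) * g = [0.7018, 0.1498, -0.2322].
Step 2: g^T H^(-1) g = sum_i g_i^2 / H_ii
  = (5.6145)^2/8 + (2.0971)^2/14 + (-3.4829)^2/15
  = 3.9403 + 0.3141 + 0.8087 = 5.0632
Step 3: Objective decrease = 0.5 * g^T H^(-1) g = 2.5316


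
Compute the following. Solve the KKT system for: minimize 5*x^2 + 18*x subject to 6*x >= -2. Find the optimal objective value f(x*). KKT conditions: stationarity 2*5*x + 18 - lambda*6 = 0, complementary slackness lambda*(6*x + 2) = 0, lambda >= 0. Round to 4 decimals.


Step 1: Try lambda = 0 (constraint inactive).
x_unc = -18/(2*5) = -1.8
Check: 6*-1.8 = -10.8 < -2 -- violated!
Step 2: Constraint must be active: 6*x = -2
x* = -2/6 = -1/3 = -0.3333 (rounded; the exact value -1/3 is used below)
lambda = (2*5*(-1/3) + 18)/6 = 2.4444
Step 3: Compute optimal value.
f(x*) = 5*(-1/3)^2 + 18*(-1/3) = -5.4444


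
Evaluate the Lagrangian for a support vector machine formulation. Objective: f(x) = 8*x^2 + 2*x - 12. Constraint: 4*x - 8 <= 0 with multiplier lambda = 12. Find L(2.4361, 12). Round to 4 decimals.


Step 1: Evaluate f(x).
f(2.4361) = 8*2.4361^2 + 2*2.4361 - 12 = 40.3489
Step 2: Evaluate g(x).
g(2.4361) = 4*2.4361 - 8 = 1.7444
Step 3: Compute Lagrangian.
L = 40.3489 + 12*1.7444 = 61.2817


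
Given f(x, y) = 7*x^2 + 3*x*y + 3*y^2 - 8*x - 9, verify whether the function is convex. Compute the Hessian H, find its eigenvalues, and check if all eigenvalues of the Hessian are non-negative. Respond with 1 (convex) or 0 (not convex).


The Hessian of f(x,y) = 7*x^2 + 3*x*y + 3*y^2 - 8*x - 9 is:
H = [[14, 3], [3, 6]]
Trace = 14 + 6 = 20
Determinant = 14*6 - (3)^2 = 75
Discriminant = (20)^2 - 4*75 = 100.0
Eigenvalues: lambda_1 = 5.0, lambda_2 = 15.0
The function is convex.

1


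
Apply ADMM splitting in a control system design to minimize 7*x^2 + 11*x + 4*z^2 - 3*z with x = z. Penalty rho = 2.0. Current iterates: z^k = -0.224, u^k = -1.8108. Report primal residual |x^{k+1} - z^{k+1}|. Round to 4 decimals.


ADMM iteration with rho = 2.0, z^k = -0.224, u^k = -1.8108
Step 1: x-update.
Minimize 7*x^2 + 11*x + (2.0/2)*(x + 0.224 - 1.8108)^2
FOC: (2*7 + 2.0)*x = -11 + 2.0*(-0.224 + 1.8108)
x^{k+1} = -0.4892
Step 2: z-update.
Minimize 4*z^2 - 3*z + (2.0/2)*(-0.4892 - z - 1.8108)^2
FOC: (2*4 + 2.0)*z = 3 + 2.0*(-0.4892 - 1.8108)
z^{k+1} = -0.16
Step 3: u-update.
u^{k+1} = -1.8108 - 0.4892 + 0.16 = -2.14
Step 4: Primal residual = |-0.4892 + 0.16| = 0.3292


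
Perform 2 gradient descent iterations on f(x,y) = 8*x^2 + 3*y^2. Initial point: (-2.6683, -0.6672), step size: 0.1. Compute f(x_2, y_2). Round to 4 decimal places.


Gradient descent on f(x,y) = 8*x^2 + 3*y^2.
Starting point: (-2.6683, -0.6672), alpha = 0.1
Step 1: grad_x = 2*8*-2.6683 = -42.6928, grad_y = 2*3*-0.6672 = -4.0032
  x_1 = -2.6683 - 0.1*-42.6928 = 1.601
  y_1 = -0.6672 - 0.1*-4.0032 = -0.2669
Step 2: grad_x = 2*8*1.601 = 25.6157, grad_y = 2*3*-0.2669 = -1.6013
  x_2 = 1.601 - 0.1*25.6157 = -0.9606
  y_2 = -0.2669 - 0.1*-1.6013 = -0.1068
f(-0.9606, -0.1068) = 8*(-0.9606)^2 + 3*(-0.1068)^2 = 7.416


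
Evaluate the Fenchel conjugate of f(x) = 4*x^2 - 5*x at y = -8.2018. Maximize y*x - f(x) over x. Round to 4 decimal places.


f*(y) = sup_x {y*x - a*x^2 - b*x} = sup_x {(y-b)*x - a*x^2}
FOC: (y - b) - 2a*x = 0 => x* = (y - b)/(2a)
x* = (-8.2018 + 5)/(2*4) = -0.4002
f*(-8.2018) = (y-b)^2/(4a) = (-8.2018 + 5)^2/(4*4)
= 10.2515/16 = 0.6407


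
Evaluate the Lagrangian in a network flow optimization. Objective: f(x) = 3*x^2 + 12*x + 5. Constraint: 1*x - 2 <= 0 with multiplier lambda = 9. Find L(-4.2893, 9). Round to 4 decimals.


Step 1: Evaluate f(x).
f(-4.2893) = 3*(-4.2893)^2 + 12*(-4.2893) + 5 = 8.7227
Step 2: Evaluate g(x).
g(-4.2893) = 1*-4.2893 - 2 = -6.2893
Step 3: Compute Lagrangian.
L = 8.7227 + 9*-6.2893 = -47.881


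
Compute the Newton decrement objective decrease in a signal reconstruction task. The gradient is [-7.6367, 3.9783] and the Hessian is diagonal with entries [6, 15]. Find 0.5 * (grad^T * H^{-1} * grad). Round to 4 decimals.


Step 1: H is diagonal, so H^(-1) * g = [-1.2728, 0.2652].
Step 2: g^T H^(-1) g = sum_i g_i^2 / H_ii
  = (-7.6367)^2/6 + (3.9783)^2/15
  = 9.7199 + 1.0551 = 10.775
Step 3: Objective decrease = 0.5 * g^T H^(-1) g = 5.3875


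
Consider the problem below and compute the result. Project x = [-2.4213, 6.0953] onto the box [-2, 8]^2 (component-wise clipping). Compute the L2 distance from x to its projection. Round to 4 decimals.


Project each component onto [-2, 8].
clip(-2.4213) = -2.0, clip(6.0953) = 6.0953
Projection = [-2.0, 6.0953]
Squared diffs: [0.1775, 0.0]
Distance = sqrt(0.1775) = 0.4213


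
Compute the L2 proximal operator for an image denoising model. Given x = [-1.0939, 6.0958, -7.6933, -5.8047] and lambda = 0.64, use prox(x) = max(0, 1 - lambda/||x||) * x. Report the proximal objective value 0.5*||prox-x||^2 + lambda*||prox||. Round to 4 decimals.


Step 1: Compute ||x||.
||x|| = 11.4559
Step 2: Compute scaling factor.
scale = max(0, 1 - 0.64/11.4559) = 0.9441
Step 3: prox(x) = [-1.0328, 5.7552, -7.2635, -5.4804]
||prox(x)|| = 10.8159
Step 4: Proximal objective.
0.5*||prox-x||^2 = 0.2048
lambda*||prox|| = 6.9222
Total = 7.127


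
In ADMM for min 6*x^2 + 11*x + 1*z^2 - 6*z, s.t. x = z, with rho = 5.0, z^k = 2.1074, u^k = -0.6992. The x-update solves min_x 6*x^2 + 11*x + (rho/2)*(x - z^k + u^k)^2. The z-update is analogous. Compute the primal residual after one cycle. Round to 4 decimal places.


ADMM iteration with rho = 5.0, z^k = 2.1074, u^k = -0.6992
Step 1: x-update.
Minimize 6*x^2 + 11*x + (5.0/2)*(x - 2.1074 - 0.6992)^2
FOC: (2*6 + 5.0)*x = -11 + 5.0*(2.1074 + 0.6992)
x^{k+1} = 0.1784
Step 2: z-update.
Minimize 1*z^2 - 6*z + (5.0/2)*(0.1784 - z - 0.6992)^2
FOC: (2*1 + 5.0)*z = 6 + 5.0*(0.1784 - 0.6992)
z^{k+1} = 0.4852
Step 3: u-update.
u^{k+1} = -0.6992 + 0.1784 - 0.4852 = -1.0059
Step 4: Primal residual = |0.1784 - 0.4852| = 0.3067


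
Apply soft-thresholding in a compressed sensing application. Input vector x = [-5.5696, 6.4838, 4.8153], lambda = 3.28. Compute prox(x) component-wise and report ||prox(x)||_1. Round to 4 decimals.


Soft-thresholding with lambda = 3.28:
prox(-5.5696) = sign(-5.5696)*max(|-5.5696| - 3.28, 0) = -2.2896
prox(6.4838) = sign(6.4838)*max(|6.4838| - 3.28, 0) = 3.2038
prox(4.8153) = sign(4.8153)*max(|4.8153| - 3.28, 0) = 1.5353
prox(x) = [-2.2896, 3.2038, 1.5353]
||prox(x)||_1 = 2.2896 + 3.2038 + 1.5353 = 7.0287


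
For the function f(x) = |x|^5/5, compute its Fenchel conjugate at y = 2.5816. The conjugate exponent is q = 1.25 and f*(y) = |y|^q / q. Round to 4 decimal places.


The conjugate exponent q satisfies 1/p + 1/q = 1.
p = 5, so q = 5/(5 - 1) = 1.25
|y|^q = 2.5816^1.25 = 3.2724
f*(2.5816) = 3.2724 / 1.25 = 2.6179


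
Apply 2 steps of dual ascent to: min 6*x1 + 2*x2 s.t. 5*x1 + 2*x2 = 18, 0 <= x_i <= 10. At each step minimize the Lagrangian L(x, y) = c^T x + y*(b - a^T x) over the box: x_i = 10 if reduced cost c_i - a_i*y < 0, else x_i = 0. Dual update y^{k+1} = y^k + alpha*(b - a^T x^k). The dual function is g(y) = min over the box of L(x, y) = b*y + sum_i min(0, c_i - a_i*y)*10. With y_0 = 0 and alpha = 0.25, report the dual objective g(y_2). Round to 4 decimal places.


Dual ascent for LP: min 6*x1 + 2*x2, 5*x1 + 2*x2 = 18, 0 <= x_i <= 10
Step 1: y^k = 0.0, reduced costs: (6.0, 2.0)
  x^k = (0.0, 0.0), subgradient = b - a^T x = 18.0
  y^{k+1} = 0.0 + 0.25*18.0 = 4.5
Step 2: y^k = 4.5, reduced costs: (-16.5, -7.0)
  x^k = (10.0, 10.0), subgradient = b - a^T x = -52.0
  y^{k+1} = 4.5 + 0.25*-52.0 = -8.5
Dual objective at y_2 = -8.5: reduced costs (48.5, 19.0), box minimizer x = (0.0, 0.0)
g(y_2) = b*y + (c1 - a1*y)*x1 + (c2 - a2*y)*x2 = 18*(-8.5) + 48.5*0.0 + 19.0*0.0 = -153.0 + 0.0 + 0.0 = -153.0


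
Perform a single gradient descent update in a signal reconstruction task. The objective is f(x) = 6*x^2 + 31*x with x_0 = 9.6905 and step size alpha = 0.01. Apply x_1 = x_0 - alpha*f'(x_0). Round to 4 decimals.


We compute the gradient at x_0 and apply the update.
f'(x) = 12*x + 31
f'(9.6905) = 12*9.6905 + 31 = 147.286
x_1 = 9.6905 - 0.01*147.286 = 8.2176


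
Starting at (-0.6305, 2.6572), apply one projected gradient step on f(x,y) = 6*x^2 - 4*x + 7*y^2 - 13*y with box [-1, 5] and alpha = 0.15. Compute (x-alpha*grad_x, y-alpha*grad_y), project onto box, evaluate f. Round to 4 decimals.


Step 1: Compute gradient at (-0.6305, 2.6572).
grad_x = 2*6*-0.6305 - 4 = -11.566
grad_y = 2*7*2.6572 - 13 = 24.2008
Step 2: Gradient step.
x_raw = -0.6305 - 0.15*-11.566 = 1.1044
y_raw = 2.6572 - 0.15*24.2008 = -0.9729
Step 3: Project onto [-1, 5].
x_proj = clip(1.1044) = 1.1044
y_proj = clip(-0.9729) = -0.9729
Step 4: Evaluate f.
f(1.1044, -0.9729) = 22.1746


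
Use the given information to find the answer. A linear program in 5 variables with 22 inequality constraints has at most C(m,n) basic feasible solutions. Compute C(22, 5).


Each vertex corresponds to some choice of n active constraints out of m, so the number of vertices is at most C(m, n) = m! / (n!(m-n)!).
m = 22, n = 5
Numerator: 22 * 21 * 20 * 19 * 18
Denominator: 5! = 120
C(22, 5) = 26334


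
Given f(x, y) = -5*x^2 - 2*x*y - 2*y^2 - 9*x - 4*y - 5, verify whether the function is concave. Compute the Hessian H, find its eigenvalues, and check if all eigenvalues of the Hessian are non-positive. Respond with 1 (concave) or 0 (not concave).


The Hessian of f(x,y) = -5*x^2 - 2*x*y - 2*y^2 - 9*x - 4*y - 5 is:
H = [[-10, -2], [-2, -4]]
Trace = -10 - 4 = -14
Determinant = -10*-4 - (-2)^2 = 36
Discriminant = (-14)^2 - 4*36 = 52.0
Eigenvalues: lambda_1 = -10.6056, lambda_2 = -3.3944
The function is concave.

1


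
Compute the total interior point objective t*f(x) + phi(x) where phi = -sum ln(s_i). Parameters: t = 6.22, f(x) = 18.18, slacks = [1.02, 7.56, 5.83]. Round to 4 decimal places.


Step 1: Compute log-barrier.
ln values: [0.0198, 2.0229, 1.763]
phi = -(0.0198 + 2.0229 + 1.763) = -3.8057
Step 2: Compute augmented objective.
t*f(x) = 6.22*18.18 = 113.0796
Total = 113.0796 - 3.8057 = 109.2739


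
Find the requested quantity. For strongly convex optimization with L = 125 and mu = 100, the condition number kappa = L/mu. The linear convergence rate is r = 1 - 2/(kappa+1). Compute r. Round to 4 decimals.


Step 1: Compute the condition number.
kappa = L/mu = 125/100 = 1.25
Step 2: Compute the convergence rate.
r = 1 - 2/(kappa + 1) = 1 - 2*mu/(L + mu) = (L - mu)/(L + mu) = 25/225 = 0.1111


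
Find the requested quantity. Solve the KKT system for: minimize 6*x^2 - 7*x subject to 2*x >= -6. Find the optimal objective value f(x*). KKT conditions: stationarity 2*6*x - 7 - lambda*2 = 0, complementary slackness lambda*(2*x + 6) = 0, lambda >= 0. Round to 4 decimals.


Step 1: Try lambda = 0 (constraint inactive).
Stationarity: 2*6*x - 7 = 0
x* = 7/(2*6) = 7/12 = 0.5833 (rounded; the exact value 7/12 is used below)
Check constraint: 2*0.5833 = 1.1666 >= -6 -- satisfied.
Step 2: Compute optimal value.
f(x*) = 6*(7/12)^2 - 7*(7/12) = -2.0417


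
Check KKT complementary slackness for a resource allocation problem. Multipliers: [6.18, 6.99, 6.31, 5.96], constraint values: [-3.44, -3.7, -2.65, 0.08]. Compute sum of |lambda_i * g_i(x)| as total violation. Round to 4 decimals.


KKT complementary slackness check:
lambda_1 * g_1 = 6.18 * -3.44 = -21.2592
lambda_2 * g_2 = 6.99 * -3.7 = -25.863
lambda_3 * g_3 = 6.31 * -2.65 = -16.7215
lambda_4 * g_4 = 5.96 * 0.08 = 0.4768
Total violation = 21.2592 + 25.863 + 16.7215 + 0.4768 = 64.3205


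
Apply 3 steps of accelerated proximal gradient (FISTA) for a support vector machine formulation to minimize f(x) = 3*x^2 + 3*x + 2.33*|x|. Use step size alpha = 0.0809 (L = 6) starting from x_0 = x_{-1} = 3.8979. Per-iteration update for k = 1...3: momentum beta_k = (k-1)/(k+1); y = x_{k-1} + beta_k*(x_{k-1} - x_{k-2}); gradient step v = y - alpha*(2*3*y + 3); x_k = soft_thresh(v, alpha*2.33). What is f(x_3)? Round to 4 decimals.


FISTA on f(x) = 3*x^2 + 3*x + 2.33*|x|
L = 6, alpha = 0.0809
Iteration 1: beta = 0.0, y = 3.8979 + 0.0*(3.8979 - 3.8979) = 3.8979
  grad(y) = 26.3874, v = y - alpha*grad = 1.7632
  prox(v) = soft_thresh(1.7632, 0.1885) = 1.5747
Iteration 2: beta = 0.3333, y = 1.5747 + 0.3333*(1.5747 - 3.8979) = 0.8002
  grad(y) = 7.8015, v = y - alpha*grad = 0.1691
  prox(v) = soft_thresh(0.1691, 0.1885) = 0.0
Iteration 3: beta = 0.5, y = 0.0 + 0.5*(0.0 - 1.5747) = -0.7873
  grad(y) = -1.724, v = y - alpha*grad = -0.6479
  prox(v) = soft_thresh(-0.6479, 0.1885) = -0.4594
f(x_3) = 3*(-0.4594)^2 + 3*(-0.4594) + 2.33*|-0.4594| = 0.3253


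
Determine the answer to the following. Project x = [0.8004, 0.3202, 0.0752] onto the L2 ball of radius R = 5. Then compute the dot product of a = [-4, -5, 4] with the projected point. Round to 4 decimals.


Step 1: Compute ||x|| (intermediates to 6 decimals).
||x|| = sqrt(0.8004^2 + 0.3202^2 + 0.0752^2) = 0.865346
Step 2: Project.
Since ||x|| <= R, proj = x (no scaling needed).
proj(x) = [0.8004, 0.3202, 0.0752]
Step 3: Dot product.
a^T * proj(x) = -4*0.8004 - 5*0.3202 + 4*0.0752 = -4.5018


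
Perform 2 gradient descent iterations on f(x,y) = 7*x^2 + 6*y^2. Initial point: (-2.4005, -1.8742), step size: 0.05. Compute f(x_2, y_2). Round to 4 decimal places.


Gradient descent on f(x,y) = 7*x^2 + 6*y^2.
Starting point: (-2.4005, -1.8742), alpha = 0.05
Step 1: grad_x = 2*7*-2.4005 = -33.607, grad_y = 2*6*-1.8742 = -22.4904
  x_1 = -2.4005 - 0.05*-33.607 = -0.7202
  y_1 = -1.8742 - 0.05*-22.4904 = -0.7497
Step 2: grad_x = 2*7*-0.7202 = -10.0821, grad_y = 2*6*-0.7497 = -8.9962
  x_2 = -0.7202 - 0.05*-10.0821 = -0.216
  y_2 = -0.7497 - 0.05*-8.9962 = -0.2999
f(-0.216, -0.2999) = 7*(-0.216)^2 + 6*(-0.2999)^2 = 0.8663


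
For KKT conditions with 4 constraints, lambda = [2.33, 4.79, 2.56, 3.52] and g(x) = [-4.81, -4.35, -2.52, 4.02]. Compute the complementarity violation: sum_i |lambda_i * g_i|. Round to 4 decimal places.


KKT complementary slackness check:
lambda_1 * g_1 = 2.33 * -4.81 = -11.2073
lambda_2 * g_2 = 4.79 * -4.35 = -20.8365
lambda_3 * g_3 = 2.56 * -2.52 = -6.4512
lambda_4 * g_4 = 3.52 * 4.02 = 14.1504
Total violation = 11.2073 + 20.8365 + 6.4512 + 14.1504 = 52.6454


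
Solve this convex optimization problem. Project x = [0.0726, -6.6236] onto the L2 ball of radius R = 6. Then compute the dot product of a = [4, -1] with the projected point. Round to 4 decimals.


Step 1: Compute ||x|| (intermediates to 6 decimals).
||x|| = sqrt(0.0726^2 + (-6.6236)^2) = 6.623998
Step 2: Project.
Since ||x|| > R, scale = R/||x|| = 6/6.623998 = 0.905797, proj(x) = scale * x
proj(x) = [0.065761, -5.999637]
Step 3: Dot product.
a^T * proj(x) = 4*0.065761 - 1*(-5.999637) = 6.2627
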